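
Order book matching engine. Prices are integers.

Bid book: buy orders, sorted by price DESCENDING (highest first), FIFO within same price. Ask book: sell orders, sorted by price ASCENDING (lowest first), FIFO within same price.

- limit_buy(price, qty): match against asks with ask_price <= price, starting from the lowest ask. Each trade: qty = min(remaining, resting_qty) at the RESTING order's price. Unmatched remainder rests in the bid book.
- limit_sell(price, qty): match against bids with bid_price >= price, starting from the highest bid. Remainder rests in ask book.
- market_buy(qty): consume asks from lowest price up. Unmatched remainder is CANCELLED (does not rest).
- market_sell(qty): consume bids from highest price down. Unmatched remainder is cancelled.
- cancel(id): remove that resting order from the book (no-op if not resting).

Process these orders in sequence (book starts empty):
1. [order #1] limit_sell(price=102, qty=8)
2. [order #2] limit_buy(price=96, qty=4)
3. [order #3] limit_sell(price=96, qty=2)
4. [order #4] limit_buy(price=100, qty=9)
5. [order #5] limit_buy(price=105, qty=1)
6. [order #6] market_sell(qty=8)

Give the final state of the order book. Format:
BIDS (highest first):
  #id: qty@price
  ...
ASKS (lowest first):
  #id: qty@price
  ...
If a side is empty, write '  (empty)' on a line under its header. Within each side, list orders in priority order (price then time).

Answer: BIDS (highest first):
  #4: 1@100
  #2: 2@96
ASKS (lowest first):
  #1: 7@102

Derivation:
After op 1 [order #1] limit_sell(price=102, qty=8): fills=none; bids=[-] asks=[#1:8@102]
After op 2 [order #2] limit_buy(price=96, qty=4): fills=none; bids=[#2:4@96] asks=[#1:8@102]
After op 3 [order #3] limit_sell(price=96, qty=2): fills=#2x#3:2@96; bids=[#2:2@96] asks=[#1:8@102]
After op 4 [order #4] limit_buy(price=100, qty=9): fills=none; bids=[#4:9@100 #2:2@96] asks=[#1:8@102]
After op 5 [order #5] limit_buy(price=105, qty=1): fills=#5x#1:1@102; bids=[#4:9@100 #2:2@96] asks=[#1:7@102]
After op 6 [order #6] market_sell(qty=8): fills=#4x#6:8@100; bids=[#4:1@100 #2:2@96] asks=[#1:7@102]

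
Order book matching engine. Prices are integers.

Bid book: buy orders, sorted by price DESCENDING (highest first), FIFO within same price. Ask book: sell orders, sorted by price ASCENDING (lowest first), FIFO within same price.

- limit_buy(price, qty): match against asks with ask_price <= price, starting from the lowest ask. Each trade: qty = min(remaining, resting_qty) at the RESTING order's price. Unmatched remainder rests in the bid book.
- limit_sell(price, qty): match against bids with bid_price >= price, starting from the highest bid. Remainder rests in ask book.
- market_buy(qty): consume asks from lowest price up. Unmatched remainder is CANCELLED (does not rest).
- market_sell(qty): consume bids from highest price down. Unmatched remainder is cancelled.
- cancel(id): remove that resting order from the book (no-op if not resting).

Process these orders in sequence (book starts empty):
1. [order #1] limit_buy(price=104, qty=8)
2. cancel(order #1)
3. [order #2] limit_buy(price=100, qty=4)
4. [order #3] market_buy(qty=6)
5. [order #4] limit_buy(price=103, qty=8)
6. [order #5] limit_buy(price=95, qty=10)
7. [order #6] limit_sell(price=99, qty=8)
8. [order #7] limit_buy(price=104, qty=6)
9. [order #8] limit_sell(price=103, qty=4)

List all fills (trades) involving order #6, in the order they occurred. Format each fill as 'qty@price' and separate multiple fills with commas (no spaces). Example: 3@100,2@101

After op 1 [order #1] limit_buy(price=104, qty=8): fills=none; bids=[#1:8@104] asks=[-]
After op 2 cancel(order #1): fills=none; bids=[-] asks=[-]
After op 3 [order #2] limit_buy(price=100, qty=4): fills=none; bids=[#2:4@100] asks=[-]
After op 4 [order #3] market_buy(qty=6): fills=none; bids=[#2:4@100] asks=[-]
After op 5 [order #4] limit_buy(price=103, qty=8): fills=none; bids=[#4:8@103 #2:4@100] asks=[-]
After op 6 [order #5] limit_buy(price=95, qty=10): fills=none; bids=[#4:8@103 #2:4@100 #5:10@95] asks=[-]
After op 7 [order #6] limit_sell(price=99, qty=8): fills=#4x#6:8@103; bids=[#2:4@100 #5:10@95] asks=[-]
After op 8 [order #7] limit_buy(price=104, qty=6): fills=none; bids=[#7:6@104 #2:4@100 #5:10@95] asks=[-]
After op 9 [order #8] limit_sell(price=103, qty=4): fills=#7x#8:4@104; bids=[#7:2@104 #2:4@100 #5:10@95] asks=[-]

Answer: 8@103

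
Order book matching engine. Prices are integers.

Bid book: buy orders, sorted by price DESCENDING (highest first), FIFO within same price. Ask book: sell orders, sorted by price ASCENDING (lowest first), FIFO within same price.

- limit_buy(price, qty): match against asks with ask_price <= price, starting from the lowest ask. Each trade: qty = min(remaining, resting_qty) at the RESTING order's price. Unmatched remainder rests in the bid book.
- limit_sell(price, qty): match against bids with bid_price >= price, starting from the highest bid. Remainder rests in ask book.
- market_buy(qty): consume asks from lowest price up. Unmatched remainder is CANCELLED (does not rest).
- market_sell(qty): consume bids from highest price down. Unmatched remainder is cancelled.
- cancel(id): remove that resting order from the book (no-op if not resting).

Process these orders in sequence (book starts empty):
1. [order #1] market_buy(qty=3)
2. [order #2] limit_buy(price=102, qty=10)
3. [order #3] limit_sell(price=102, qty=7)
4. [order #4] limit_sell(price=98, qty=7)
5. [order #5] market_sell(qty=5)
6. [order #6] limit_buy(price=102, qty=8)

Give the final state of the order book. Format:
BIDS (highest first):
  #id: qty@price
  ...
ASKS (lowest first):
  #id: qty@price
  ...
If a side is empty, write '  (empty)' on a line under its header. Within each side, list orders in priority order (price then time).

Answer: BIDS (highest first):
  #6: 4@102
ASKS (lowest first):
  (empty)

Derivation:
After op 1 [order #1] market_buy(qty=3): fills=none; bids=[-] asks=[-]
After op 2 [order #2] limit_buy(price=102, qty=10): fills=none; bids=[#2:10@102] asks=[-]
After op 3 [order #3] limit_sell(price=102, qty=7): fills=#2x#3:7@102; bids=[#2:3@102] asks=[-]
After op 4 [order #4] limit_sell(price=98, qty=7): fills=#2x#4:3@102; bids=[-] asks=[#4:4@98]
After op 5 [order #5] market_sell(qty=5): fills=none; bids=[-] asks=[#4:4@98]
After op 6 [order #6] limit_buy(price=102, qty=8): fills=#6x#4:4@98; bids=[#6:4@102] asks=[-]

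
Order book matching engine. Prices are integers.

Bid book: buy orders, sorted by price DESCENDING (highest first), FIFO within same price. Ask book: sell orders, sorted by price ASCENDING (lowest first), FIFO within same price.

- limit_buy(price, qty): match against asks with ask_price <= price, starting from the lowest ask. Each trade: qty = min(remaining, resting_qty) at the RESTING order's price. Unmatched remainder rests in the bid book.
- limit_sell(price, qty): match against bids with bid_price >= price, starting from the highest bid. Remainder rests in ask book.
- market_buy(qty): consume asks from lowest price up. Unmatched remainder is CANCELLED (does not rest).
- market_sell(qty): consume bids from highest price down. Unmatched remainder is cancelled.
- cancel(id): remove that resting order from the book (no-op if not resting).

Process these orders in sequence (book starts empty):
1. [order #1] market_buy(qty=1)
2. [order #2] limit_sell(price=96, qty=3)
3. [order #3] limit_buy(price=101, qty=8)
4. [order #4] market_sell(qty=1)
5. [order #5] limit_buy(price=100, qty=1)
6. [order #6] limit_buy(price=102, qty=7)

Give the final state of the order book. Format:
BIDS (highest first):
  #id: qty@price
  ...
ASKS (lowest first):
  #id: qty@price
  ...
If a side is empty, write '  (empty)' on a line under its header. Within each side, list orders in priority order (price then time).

After op 1 [order #1] market_buy(qty=1): fills=none; bids=[-] asks=[-]
After op 2 [order #2] limit_sell(price=96, qty=3): fills=none; bids=[-] asks=[#2:3@96]
After op 3 [order #3] limit_buy(price=101, qty=8): fills=#3x#2:3@96; bids=[#3:5@101] asks=[-]
After op 4 [order #4] market_sell(qty=1): fills=#3x#4:1@101; bids=[#3:4@101] asks=[-]
After op 5 [order #5] limit_buy(price=100, qty=1): fills=none; bids=[#3:4@101 #5:1@100] asks=[-]
After op 6 [order #6] limit_buy(price=102, qty=7): fills=none; bids=[#6:7@102 #3:4@101 #5:1@100] asks=[-]

Answer: BIDS (highest first):
  #6: 7@102
  #3: 4@101
  #5: 1@100
ASKS (lowest first):
  (empty)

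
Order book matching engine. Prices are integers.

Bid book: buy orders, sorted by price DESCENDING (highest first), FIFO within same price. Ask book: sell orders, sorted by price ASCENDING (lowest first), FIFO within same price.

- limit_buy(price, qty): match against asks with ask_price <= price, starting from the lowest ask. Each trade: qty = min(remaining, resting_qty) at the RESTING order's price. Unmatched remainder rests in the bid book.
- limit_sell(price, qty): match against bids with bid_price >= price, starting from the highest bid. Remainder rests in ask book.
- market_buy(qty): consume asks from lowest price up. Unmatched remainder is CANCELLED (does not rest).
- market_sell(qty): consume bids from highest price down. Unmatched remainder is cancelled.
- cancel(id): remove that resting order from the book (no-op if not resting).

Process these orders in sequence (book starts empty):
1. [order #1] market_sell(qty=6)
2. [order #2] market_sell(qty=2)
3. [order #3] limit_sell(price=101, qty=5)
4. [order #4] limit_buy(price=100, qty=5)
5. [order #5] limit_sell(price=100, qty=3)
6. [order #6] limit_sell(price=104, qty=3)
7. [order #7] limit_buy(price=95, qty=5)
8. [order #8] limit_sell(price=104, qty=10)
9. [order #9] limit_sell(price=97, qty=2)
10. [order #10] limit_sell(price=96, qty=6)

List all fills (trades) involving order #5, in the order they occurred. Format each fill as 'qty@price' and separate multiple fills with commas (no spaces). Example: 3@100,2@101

After op 1 [order #1] market_sell(qty=6): fills=none; bids=[-] asks=[-]
After op 2 [order #2] market_sell(qty=2): fills=none; bids=[-] asks=[-]
After op 3 [order #3] limit_sell(price=101, qty=5): fills=none; bids=[-] asks=[#3:5@101]
After op 4 [order #4] limit_buy(price=100, qty=5): fills=none; bids=[#4:5@100] asks=[#3:5@101]
After op 5 [order #5] limit_sell(price=100, qty=3): fills=#4x#5:3@100; bids=[#4:2@100] asks=[#3:5@101]
After op 6 [order #6] limit_sell(price=104, qty=3): fills=none; bids=[#4:2@100] asks=[#3:5@101 #6:3@104]
After op 7 [order #7] limit_buy(price=95, qty=5): fills=none; bids=[#4:2@100 #7:5@95] asks=[#3:5@101 #6:3@104]
After op 8 [order #8] limit_sell(price=104, qty=10): fills=none; bids=[#4:2@100 #7:5@95] asks=[#3:5@101 #6:3@104 #8:10@104]
After op 9 [order #9] limit_sell(price=97, qty=2): fills=#4x#9:2@100; bids=[#7:5@95] asks=[#3:5@101 #6:3@104 #8:10@104]
After op 10 [order #10] limit_sell(price=96, qty=6): fills=none; bids=[#7:5@95] asks=[#10:6@96 #3:5@101 #6:3@104 #8:10@104]

Answer: 3@100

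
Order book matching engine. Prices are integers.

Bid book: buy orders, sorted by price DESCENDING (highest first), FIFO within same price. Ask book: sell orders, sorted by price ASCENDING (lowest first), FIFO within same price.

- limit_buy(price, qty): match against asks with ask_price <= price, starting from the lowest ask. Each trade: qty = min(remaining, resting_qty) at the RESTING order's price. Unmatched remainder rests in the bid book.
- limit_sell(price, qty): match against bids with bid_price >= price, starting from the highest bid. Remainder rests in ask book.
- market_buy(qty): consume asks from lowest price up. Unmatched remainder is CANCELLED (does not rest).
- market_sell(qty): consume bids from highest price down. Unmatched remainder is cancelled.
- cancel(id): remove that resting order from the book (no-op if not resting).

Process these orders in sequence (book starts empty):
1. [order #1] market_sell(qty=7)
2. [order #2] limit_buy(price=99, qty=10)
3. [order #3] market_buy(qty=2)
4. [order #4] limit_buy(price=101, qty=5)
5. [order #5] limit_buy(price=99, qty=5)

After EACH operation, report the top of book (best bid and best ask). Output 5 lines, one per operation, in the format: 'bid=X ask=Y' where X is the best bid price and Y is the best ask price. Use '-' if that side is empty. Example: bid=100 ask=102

After op 1 [order #1] market_sell(qty=7): fills=none; bids=[-] asks=[-]
After op 2 [order #2] limit_buy(price=99, qty=10): fills=none; bids=[#2:10@99] asks=[-]
After op 3 [order #3] market_buy(qty=2): fills=none; bids=[#2:10@99] asks=[-]
After op 4 [order #4] limit_buy(price=101, qty=5): fills=none; bids=[#4:5@101 #2:10@99] asks=[-]
After op 5 [order #5] limit_buy(price=99, qty=5): fills=none; bids=[#4:5@101 #2:10@99 #5:5@99] asks=[-]

Answer: bid=- ask=-
bid=99 ask=-
bid=99 ask=-
bid=101 ask=-
bid=101 ask=-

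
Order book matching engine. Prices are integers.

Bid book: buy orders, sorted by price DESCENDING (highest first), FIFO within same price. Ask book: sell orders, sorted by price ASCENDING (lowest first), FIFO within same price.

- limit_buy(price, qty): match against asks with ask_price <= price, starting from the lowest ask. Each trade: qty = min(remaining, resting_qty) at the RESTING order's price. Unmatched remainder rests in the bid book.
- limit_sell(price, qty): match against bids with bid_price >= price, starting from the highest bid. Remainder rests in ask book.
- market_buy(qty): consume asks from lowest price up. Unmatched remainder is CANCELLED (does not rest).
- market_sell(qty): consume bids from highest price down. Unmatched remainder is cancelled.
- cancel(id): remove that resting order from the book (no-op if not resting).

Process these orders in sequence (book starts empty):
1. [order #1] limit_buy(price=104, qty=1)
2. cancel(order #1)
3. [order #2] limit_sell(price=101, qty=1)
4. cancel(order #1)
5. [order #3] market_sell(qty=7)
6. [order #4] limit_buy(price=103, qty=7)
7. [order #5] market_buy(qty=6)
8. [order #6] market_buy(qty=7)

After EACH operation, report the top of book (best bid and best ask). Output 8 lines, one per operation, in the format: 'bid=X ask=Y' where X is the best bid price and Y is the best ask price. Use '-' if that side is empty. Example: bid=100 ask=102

Answer: bid=104 ask=-
bid=- ask=-
bid=- ask=101
bid=- ask=101
bid=- ask=101
bid=103 ask=-
bid=103 ask=-
bid=103 ask=-

Derivation:
After op 1 [order #1] limit_buy(price=104, qty=1): fills=none; bids=[#1:1@104] asks=[-]
After op 2 cancel(order #1): fills=none; bids=[-] asks=[-]
After op 3 [order #2] limit_sell(price=101, qty=1): fills=none; bids=[-] asks=[#2:1@101]
After op 4 cancel(order #1): fills=none; bids=[-] asks=[#2:1@101]
After op 5 [order #3] market_sell(qty=7): fills=none; bids=[-] asks=[#2:1@101]
After op 6 [order #4] limit_buy(price=103, qty=7): fills=#4x#2:1@101; bids=[#4:6@103] asks=[-]
After op 7 [order #5] market_buy(qty=6): fills=none; bids=[#4:6@103] asks=[-]
After op 8 [order #6] market_buy(qty=7): fills=none; bids=[#4:6@103] asks=[-]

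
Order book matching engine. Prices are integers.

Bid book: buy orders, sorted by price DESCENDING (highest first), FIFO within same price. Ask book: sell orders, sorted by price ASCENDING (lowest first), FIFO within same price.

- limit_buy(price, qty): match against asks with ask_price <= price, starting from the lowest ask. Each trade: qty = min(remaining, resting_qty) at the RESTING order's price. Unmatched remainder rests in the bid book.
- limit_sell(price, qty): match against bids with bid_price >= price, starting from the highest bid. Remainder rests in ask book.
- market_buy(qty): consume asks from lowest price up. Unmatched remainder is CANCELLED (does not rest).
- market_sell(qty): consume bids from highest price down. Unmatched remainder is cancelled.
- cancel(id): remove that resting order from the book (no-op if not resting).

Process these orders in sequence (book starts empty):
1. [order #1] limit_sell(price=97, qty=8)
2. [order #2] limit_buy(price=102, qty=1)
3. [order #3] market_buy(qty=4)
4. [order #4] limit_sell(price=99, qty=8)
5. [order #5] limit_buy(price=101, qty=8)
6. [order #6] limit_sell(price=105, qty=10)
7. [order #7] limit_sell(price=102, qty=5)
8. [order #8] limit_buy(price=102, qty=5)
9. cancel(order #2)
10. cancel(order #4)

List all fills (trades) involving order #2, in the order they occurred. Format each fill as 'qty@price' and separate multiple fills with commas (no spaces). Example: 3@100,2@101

After op 1 [order #1] limit_sell(price=97, qty=8): fills=none; bids=[-] asks=[#1:8@97]
After op 2 [order #2] limit_buy(price=102, qty=1): fills=#2x#1:1@97; bids=[-] asks=[#1:7@97]
After op 3 [order #3] market_buy(qty=4): fills=#3x#1:4@97; bids=[-] asks=[#1:3@97]
After op 4 [order #4] limit_sell(price=99, qty=8): fills=none; bids=[-] asks=[#1:3@97 #4:8@99]
After op 5 [order #5] limit_buy(price=101, qty=8): fills=#5x#1:3@97 #5x#4:5@99; bids=[-] asks=[#4:3@99]
After op 6 [order #6] limit_sell(price=105, qty=10): fills=none; bids=[-] asks=[#4:3@99 #6:10@105]
After op 7 [order #7] limit_sell(price=102, qty=5): fills=none; bids=[-] asks=[#4:3@99 #7:5@102 #6:10@105]
After op 8 [order #8] limit_buy(price=102, qty=5): fills=#8x#4:3@99 #8x#7:2@102; bids=[-] asks=[#7:3@102 #6:10@105]
After op 9 cancel(order #2): fills=none; bids=[-] asks=[#7:3@102 #6:10@105]
After op 10 cancel(order #4): fills=none; bids=[-] asks=[#7:3@102 #6:10@105]

Answer: 1@97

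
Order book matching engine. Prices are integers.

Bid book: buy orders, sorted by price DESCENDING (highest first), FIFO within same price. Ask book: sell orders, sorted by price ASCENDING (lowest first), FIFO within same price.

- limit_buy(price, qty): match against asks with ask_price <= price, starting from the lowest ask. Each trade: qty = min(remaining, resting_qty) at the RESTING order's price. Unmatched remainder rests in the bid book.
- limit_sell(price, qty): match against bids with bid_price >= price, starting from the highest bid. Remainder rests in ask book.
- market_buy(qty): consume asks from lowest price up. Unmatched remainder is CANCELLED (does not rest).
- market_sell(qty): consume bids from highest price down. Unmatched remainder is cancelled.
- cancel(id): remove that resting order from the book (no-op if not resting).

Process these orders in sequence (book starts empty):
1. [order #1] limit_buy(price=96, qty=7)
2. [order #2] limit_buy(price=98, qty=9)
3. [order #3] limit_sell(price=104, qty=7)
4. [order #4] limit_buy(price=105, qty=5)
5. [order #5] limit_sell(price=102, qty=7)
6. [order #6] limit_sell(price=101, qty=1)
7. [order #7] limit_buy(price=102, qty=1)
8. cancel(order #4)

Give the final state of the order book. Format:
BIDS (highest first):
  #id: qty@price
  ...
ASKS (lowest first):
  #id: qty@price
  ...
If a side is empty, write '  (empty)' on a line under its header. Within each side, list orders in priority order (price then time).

After op 1 [order #1] limit_buy(price=96, qty=7): fills=none; bids=[#1:7@96] asks=[-]
After op 2 [order #2] limit_buy(price=98, qty=9): fills=none; bids=[#2:9@98 #1:7@96] asks=[-]
After op 3 [order #3] limit_sell(price=104, qty=7): fills=none; bids=[#2:9@98 #1:7@96] asks=[#3:7@104]
After op 4 [order #4] limit_buy(price=105, qty=5): fills=#4x#3:5@104; bids=[#2:9@98 #1:7@96] asks=[#3:2@104]
After op 5 [order #5] limit_sell(price=102, qty=7): fills=none; bids=[#2:9@98 #1:7@96] asks=[#5:7@102 #3:2@104]
After op 6 [order #6] limit_sell(price=101, qty=1): fills=none; bids=[#2:9@98 #1:7@96] asks=[#6:1@101 #5:7@102 #3:2@104]
After op 7 [order #7] limit_buy(price=102, qty=1): fills=#7x#6:1@101; bids=[#2:9@98 #1:7@96] asks=[#5:7@102 #3:2@104]
After op 8 cancel(order #4): fills=none; bids=[#2:9@98 #1:7@96] asks=[#5:7@102 #3:2@104]

Answer: BIDS (highest first):
  #2: 9@98
  #1: 7@96
ASKS (lowest first):
  #5: 7@102
  #3: 2@104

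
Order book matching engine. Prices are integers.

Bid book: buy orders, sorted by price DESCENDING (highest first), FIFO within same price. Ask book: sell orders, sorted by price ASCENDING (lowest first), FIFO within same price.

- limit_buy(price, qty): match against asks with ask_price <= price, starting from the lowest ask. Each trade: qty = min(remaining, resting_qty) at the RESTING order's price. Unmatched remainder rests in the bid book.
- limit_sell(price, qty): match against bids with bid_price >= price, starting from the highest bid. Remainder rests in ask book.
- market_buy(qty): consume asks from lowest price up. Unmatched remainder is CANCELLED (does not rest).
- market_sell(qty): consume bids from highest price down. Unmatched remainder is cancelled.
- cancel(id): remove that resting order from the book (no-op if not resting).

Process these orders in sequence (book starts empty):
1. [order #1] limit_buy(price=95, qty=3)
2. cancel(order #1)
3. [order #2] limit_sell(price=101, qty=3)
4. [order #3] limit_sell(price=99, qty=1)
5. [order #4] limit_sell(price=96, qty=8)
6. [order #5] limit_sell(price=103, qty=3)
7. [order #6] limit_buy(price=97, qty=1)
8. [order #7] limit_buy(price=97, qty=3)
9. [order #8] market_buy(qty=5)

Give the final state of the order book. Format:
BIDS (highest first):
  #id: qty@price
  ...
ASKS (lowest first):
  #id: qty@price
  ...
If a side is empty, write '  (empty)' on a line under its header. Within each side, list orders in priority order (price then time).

Answer: BIDS (highest first):
  (empty)
ASKS (lowest first):
  #2: 3@101
  #5: 3@103

Derivation:
After op 1 [order #1] limit_buy(price=95, qty=3): fills=none; bids=[#1:3@95] asks=[-]
After op 2 cancel(order #1): fills=none; bids=[-] asks=[-]
After op 3 [order #2] limit_sell(price=101, qty=3): fills=none; bids=[-] asks=[#2:3@101]
After op 4 [order #3] limit_sell(price=99, qty=1): fills=none; bids=[-] asks=[#3:1@99 #2:3@101]
After op 5 [order #4] limit_sell(price=96, qty=8): fills=none; bids=[-] asks=[#4:8@96 #3:1@99 #2:3@101]
After op 6 [order #5] limit_sell(price=103, qty=3): fills=none; bids=[-] asks=[#4:8@96 #3:1@99 #2:3@101 #5:3@103]
After op 7 [order #6] limit_buy(price=97, qty=1): fills=#6x#4:1@96; bids=[-] asks=[#4:7@96 #3:1@99 #2:3@101 #5:3@103]
After op 8 [order #7] limit_buy(price=97, qty=3): fills=#7x#4:3@96; bids=[-] asks=[#4:4@96 #3:1@99 #2:3@101 #5:3@103]
After op 9 [order #8] market_buy(qty=5): fills=#8x#4:4@96 #8x#3:1@99; bids=[-] asks=[#2:3@101 #5:3@103]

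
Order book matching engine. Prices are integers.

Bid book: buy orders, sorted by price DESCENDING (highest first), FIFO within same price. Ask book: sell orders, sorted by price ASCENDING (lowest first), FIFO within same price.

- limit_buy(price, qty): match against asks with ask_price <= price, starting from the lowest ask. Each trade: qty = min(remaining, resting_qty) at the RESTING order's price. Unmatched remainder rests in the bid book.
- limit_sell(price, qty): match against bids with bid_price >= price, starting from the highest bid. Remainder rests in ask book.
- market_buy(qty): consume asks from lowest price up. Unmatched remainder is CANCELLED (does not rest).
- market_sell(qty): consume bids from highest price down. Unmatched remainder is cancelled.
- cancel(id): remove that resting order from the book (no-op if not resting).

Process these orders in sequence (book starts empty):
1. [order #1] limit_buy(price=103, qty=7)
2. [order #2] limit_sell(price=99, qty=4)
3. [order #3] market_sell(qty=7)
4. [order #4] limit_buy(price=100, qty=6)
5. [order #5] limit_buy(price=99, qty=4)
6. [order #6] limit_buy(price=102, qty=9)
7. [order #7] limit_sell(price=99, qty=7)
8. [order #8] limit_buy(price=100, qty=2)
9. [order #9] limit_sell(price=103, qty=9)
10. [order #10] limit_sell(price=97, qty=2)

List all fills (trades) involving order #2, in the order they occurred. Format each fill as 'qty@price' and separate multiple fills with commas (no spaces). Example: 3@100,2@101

After op 1 [order #1] limit_buy(price=103, qty=7): fills=none; bids=[#1:7@103] asks=[-]
After op 2 [order #2] limit_sell(price=99, qty=4): fills=#1x#2:4@103; bids=[#1:3@103] asks=[-]
After op 3 [order #3] market_sell(qty=7): fills=#1x#3:3@103; bids=[-] asks=[-]
After op 4 [order #4] limit_buy(price=100, qty=6): fills=none; bids=[#4:6@100] asks=[-]
After op 5 [order #5] limit_buy(price=99, qty=4): fills=none; bids=[#4:6@100 #5:4@99] asks=[-]
After op 6 [order #6] limit_buy(price=102, qty=9): fills=none; bids=[#6:9@102 #4:6@100 #5:4@99] asks=[-]
After op 7 [order #7] limit_sell(price=99, qty=7): fills=#6x#7:7@102; bids=[#6:2@102 #4:6@100 #5:4@99] asks=[-]
After op 8 [order #8] limit_buy(price=100, qty=2): fills=none; bids=[#6:2@102 #4:6@100 #8:2@100 #5:4@99] asks=[-]
After op 9 [order #9] limit_sell(price=103, qty=9): fills=none; bids=[#6:2@102 #4:6@100 #8:2@100 #5:4@99] asks=[#9:9@103]
After op 10 [order #10] limit_sell(price=97, qty=2): fills=#6x#10:2@102; bids=[#4:6@100 #8:2@100 #5:4@99] asks=[#9:9@103]

Answer: 4@103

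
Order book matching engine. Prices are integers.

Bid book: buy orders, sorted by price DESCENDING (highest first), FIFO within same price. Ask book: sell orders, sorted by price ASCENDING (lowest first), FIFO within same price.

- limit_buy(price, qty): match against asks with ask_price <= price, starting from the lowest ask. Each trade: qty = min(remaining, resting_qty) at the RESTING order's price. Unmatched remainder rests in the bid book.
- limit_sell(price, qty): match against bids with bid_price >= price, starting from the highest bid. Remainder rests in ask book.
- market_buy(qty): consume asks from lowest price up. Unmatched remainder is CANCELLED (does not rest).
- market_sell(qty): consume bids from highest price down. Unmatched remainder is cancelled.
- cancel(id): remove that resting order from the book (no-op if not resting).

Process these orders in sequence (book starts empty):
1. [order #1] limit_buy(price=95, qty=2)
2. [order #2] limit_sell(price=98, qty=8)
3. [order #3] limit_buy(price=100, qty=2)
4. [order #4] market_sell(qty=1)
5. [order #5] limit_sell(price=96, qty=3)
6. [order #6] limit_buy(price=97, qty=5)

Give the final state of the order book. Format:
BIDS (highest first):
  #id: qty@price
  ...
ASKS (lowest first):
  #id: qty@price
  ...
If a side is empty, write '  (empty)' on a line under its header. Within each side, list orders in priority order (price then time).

After op 1 [order #1] limit_buy(price=95, qty=2): fills=none; bids=[#1:2@95] asks=[-]
After op 2 [order #2] limit_sell(price=98, qty=8): fills=none; bids=[#1:2@95] asks=[#2:8@98]
After op 3 [order #3] limit_buy(price=100, qty=2): fills=#3x#2:2@98; bids=[#1:2@95] asks=[#2:6@98]
After op 4 [order #4] market_sell(qty=1): fills=#1x#4:1@95; bids=[#1:1@95] asks=[#2:6@98]
After op 5 [order #5] limit_sell(price=96, qty=3): fills=none; bids=[#1:1@95] asks=[#5:3@96 #2:6@98]
After op 6 [order #6] limit_buy(price=97, qty=5): fills=#6x#5:3@96; bids=[#6:2@97 #1:1@95] asks=[#2:6@98]

Answer: BIDS (highest first):
  #6: 2@97
  #1: 1@95
ASKS (lowest first):
  #2: 6@98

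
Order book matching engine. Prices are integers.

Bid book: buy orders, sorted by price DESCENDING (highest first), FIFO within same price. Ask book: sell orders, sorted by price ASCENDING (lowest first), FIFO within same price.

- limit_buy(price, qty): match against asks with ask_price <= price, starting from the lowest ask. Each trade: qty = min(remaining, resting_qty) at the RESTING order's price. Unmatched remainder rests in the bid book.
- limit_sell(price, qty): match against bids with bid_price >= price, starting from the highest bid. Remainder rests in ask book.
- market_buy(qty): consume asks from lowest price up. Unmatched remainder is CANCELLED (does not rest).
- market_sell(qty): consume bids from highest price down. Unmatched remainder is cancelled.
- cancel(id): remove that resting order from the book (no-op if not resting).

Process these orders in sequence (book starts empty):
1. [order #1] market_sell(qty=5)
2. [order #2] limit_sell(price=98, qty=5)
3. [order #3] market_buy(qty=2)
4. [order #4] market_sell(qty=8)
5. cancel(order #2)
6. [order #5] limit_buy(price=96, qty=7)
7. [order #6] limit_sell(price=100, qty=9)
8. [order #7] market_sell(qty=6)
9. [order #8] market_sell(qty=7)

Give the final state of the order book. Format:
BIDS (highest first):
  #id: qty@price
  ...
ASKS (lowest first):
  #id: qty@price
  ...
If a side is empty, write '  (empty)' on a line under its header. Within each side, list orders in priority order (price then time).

Answer: BIDS (highest first):
  (empty)
ASKS (lowest first):
  #6: 9@100

Derivation:
After op 1 [order #1] market_sell(qty=5): fills=none; bids=[-] asks=[-]
After op 2 [order #2] limit_sell(price=98, qty=5): fills=none; bids=[-] asks=[#2:5@98]
After op 3 [order #3] market_buy(qty=2): fills=#3x#2:2@98; bids=[-] asks=[#2:3@98]
After op 4 [order #4] market_sell(qty=8): fills=none; bids=[-] asks=[#2:3@98]
After op 5 cancel(order #2): fills=none; bids=[-] asks=[-]
After op 6 [order #5] limit_buy(price=96, qty=7): fills=none; bids=[#5:7@96] asks=[-]
After op 7 [order #6] limit_sell(price=100, qty=9): fills=none; bids=[#5:7@96] asks=[#6:9@100]
After op 8 [order #7] market_sell(qty=6): fills=#5x#7:6@96; bids=[#5:1@96] asks=[#6:9@100]
After op 9 [order #8] market_sell(qty=7): fills=#5x#8:1@96; bids=[-] asks=[#6:9@100]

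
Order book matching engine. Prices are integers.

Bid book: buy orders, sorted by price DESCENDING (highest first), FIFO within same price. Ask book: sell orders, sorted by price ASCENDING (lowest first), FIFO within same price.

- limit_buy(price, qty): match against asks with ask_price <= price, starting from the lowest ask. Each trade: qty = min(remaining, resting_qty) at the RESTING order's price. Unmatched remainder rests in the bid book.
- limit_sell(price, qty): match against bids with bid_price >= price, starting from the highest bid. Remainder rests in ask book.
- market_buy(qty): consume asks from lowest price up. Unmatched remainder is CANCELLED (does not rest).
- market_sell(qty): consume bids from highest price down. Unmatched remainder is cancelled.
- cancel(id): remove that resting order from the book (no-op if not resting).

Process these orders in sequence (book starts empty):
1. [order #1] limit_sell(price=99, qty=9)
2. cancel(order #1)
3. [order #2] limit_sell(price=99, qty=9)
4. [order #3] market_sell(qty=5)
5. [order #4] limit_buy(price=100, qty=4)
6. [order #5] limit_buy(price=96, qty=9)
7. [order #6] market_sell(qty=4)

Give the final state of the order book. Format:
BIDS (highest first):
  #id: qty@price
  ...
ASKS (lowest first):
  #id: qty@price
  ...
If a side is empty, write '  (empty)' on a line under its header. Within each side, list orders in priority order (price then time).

After op 1 [order #1] limit_sell(price=99, qty=9): fills=none; bids=[-] asks=[#1:9@99]
After op 2 cancel(order #1): fills=none; bids=[-] asks=[-]
After op 3 [order #2] limit_sell(price=99, qty=9): fills=none; bids=[-] asks=[#2:9@99]
After op 4 [order #3] market_sell(qty=5): fills=none; bids=[-] asks=[#2:9@99]
After op 5 [order #4] limit_buy(price=100, qty=4): fills=#4x#2:4@99; bids=[-] asks=[#2:5@99]
After op 6 [order #5] limit_buy(price=96, qty=9): fills=none; bids=[#5:9@96] asks=[#2:5@99]
After op 7 [order #6] market_sell(qty=4): fills=#5x#6:4@96; bids=[#5:5@96] asks=[#2:5@99]

Answer: BIDS (highest first):
  #5: 5@96
ASKS (lowest first):
  #2: 5@99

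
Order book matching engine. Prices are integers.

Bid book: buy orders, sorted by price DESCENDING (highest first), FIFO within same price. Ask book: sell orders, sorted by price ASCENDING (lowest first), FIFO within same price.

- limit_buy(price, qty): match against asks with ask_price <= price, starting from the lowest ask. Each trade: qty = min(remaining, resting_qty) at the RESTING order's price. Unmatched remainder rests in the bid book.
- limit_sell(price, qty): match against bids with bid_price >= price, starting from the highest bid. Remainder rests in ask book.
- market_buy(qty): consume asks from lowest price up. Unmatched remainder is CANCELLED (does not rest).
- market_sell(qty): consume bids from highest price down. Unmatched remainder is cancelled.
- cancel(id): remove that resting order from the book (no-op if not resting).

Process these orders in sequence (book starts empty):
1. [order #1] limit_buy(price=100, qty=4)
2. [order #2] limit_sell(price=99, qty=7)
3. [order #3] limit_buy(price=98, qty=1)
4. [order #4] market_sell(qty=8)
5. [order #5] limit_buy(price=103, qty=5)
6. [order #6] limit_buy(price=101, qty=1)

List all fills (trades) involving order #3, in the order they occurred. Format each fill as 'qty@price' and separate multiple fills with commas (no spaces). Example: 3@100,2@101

After op 1 [order #1] limit_buy(price=100, qty=4): fills=none; bids=[#1:4@100] asks=[-]
After op 2 [order #2] limit_sell(price=99, qty=7): fills=#1x#2:4@100; bids=[-] asks=[#2:3@99]
After op 3 [order #3] limit_buy(price=98, qty=1): fills=none; bids=[#3:1@98] asks=[#2:3@99]
After op 4 [order #4] market_sell(qty=8): fills=#3x#4:1@98; bids=[-] asks=[#2:3@99]
After op 5 [order #5] limit_buy(price=103, qty=5): fills=#5x#2:3@99; bids=[#5:2@103] asks=[-]
After op 6 [order #6] limit_buy(price=101, qty=1): fills=none; bids=[#5:2@103 #6:1@101] asks=[-]

Answer: 1@98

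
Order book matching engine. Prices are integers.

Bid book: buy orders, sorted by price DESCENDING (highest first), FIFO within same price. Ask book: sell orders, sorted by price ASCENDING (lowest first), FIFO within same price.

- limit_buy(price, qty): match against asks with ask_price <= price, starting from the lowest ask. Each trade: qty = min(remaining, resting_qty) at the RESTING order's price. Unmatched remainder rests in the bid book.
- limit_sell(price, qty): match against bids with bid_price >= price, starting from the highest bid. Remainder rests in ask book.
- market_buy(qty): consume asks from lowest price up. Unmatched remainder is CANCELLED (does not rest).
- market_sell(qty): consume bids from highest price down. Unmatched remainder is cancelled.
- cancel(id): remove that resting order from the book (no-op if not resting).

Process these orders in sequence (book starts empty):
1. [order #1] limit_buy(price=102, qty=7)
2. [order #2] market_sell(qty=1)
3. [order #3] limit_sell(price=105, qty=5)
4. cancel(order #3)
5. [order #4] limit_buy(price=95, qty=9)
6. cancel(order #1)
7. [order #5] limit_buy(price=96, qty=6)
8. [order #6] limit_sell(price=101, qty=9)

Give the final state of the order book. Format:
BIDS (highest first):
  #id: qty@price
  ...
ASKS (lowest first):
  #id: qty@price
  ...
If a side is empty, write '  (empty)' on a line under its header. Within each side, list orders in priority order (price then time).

Answer: BIDS (highest first):
  #5: 6@96
  #4: 9@95
ASKS (lowest first):
  #6: 9@101

Derivation:
After op 1 [order #1] limit_buy(price=102, qty=7): fills=none; bids=[#1:7@102] asks=[-]
After op 2 [order #2] market_sell(qty=1): fills=#1x#2:1@102; bids=[#1:6@102] asks=[-]
After op 3 [order #3] limit_sell(price=105, qty=5): fills=none; bids=[#1:6@102] asks=[#3:5@105]
After op 4 cancel(order #3): fills=none; bids=[#1:6@102] asks=[-]
After op 5 [order #4] limit_buy(price=95, qty=9): fills=none; bids=[#1:6@102 #4:9@95] asks=[-]
After op 6 cancel(order #1): fills=none; bids=[#4:9@95] asks=[-]
After op 7 [order #5] limit_buy(price=96, qty=6): fills=none; bids=[#5:6@96 #4:9@95] asks=[-]
After op 8 [order #6] limit_sell(price=101, qty=9): fills=none; bids=[#5:6@96 #4:9@95] asks=[#6:9@101]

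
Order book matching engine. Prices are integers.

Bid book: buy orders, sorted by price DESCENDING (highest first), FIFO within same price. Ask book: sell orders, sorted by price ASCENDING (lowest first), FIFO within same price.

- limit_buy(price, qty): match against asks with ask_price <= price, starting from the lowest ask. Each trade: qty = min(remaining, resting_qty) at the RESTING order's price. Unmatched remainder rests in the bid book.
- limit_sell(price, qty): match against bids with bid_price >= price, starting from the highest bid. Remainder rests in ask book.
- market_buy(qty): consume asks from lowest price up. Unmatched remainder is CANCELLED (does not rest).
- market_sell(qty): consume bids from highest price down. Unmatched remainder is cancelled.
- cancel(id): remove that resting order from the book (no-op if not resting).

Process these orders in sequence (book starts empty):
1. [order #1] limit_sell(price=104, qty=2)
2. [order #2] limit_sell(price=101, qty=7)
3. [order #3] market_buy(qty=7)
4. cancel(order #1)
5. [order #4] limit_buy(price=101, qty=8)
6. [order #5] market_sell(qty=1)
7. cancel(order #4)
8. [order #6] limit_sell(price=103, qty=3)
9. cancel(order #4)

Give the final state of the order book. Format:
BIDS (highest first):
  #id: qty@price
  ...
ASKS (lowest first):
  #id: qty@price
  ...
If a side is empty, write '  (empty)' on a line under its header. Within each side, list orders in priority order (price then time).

Answer: BIDS (highest first):
  (empty)
ASKS (lowest first):
  #6: 3@103

Derivation:
After op 1 [order #1] limit_sell(price=104, qty=2): fills=none; bids=[-] asks=[#1:2@104]
After op 2 [order #2] limit_sell(price=101, qty=7): fills=none; bids=[-] asks=[#2:7@101 #1:2@104]
After op 3 [order #3] market_buy(qty=7): fills=#3x#2:7@101; bids=[-] asks=[#1:2@104]
After op 4 cancel(order #1): fills=none; bids=[-] asks=[-]
After op 5 [order #4] limit_buy(price=101, qty=8): fills=none; bids=[#4:8@101] asks=[-]
After op 6 [order #5] market_sell(qty=1): fills=#4x#5:1@101; bids=[#4:7@101] asks=[-]
After op 7 cancel(order #4): fills=none; bids=[-] asks=[-]
After op 8 [order #6] limit_sell(price=103, qty=3): fills=none; bids=[-] asks=[#6:3@103]
After op 9 cancel(order #4): fills=none; bids=[-] asks=[#6:3@103]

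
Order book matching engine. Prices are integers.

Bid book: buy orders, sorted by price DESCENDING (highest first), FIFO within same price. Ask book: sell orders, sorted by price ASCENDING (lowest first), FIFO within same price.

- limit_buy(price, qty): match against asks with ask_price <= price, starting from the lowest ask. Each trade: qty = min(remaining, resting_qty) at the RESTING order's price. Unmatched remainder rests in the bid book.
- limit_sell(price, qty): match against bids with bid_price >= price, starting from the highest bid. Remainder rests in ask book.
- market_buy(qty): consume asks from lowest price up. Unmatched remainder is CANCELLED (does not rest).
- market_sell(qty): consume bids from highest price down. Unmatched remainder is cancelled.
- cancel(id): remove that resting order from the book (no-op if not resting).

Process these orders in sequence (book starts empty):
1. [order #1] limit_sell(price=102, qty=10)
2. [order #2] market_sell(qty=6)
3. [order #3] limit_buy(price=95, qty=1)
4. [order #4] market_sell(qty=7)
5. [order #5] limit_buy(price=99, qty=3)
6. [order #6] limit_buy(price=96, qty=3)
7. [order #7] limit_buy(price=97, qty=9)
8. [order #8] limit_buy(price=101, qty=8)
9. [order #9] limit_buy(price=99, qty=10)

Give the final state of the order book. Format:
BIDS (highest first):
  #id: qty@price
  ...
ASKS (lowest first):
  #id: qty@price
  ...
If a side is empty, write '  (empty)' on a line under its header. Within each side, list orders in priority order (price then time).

After op 1 [order #1] limit_sell(price=102, qty=10): fills=none; bids=[-] asks=[#1:10@102]
After op 2 [order #2] market_sell(qty=6): fills=none; bids=[-] asks=[#1:10@102]
After op 3 [order #3] limit_buy(price=95, qty=1): fills=none; bids=[#3:1@95] asks=[#1:10@102]
After op 4 [order #4] market_sell(qty=7): fills=#3x#4:1@95; bids=[-] asks=[#1:10@102]
After op 5 [order #5] limit_buy(price=99, qty=3): fills=none; bids=[#5:3@99] asks=[#1:10@102]
After op 6 [order #6] limit_buy(price=96, qty=3): fills=none; bids=[#5:3@99 #6:3@96] asks=[#1:10@102]
After op 7 [order #7] limit_buy(price=97, qty=9): fills=none; bids=[#5:3@99 #7:9@97 #6:3@96] asks=[#1:10@102]
After op 8 [order #8] limit_buy(price=101, qty=8): fills=none; bids=[#8:8@101 #5:3@99 #7:9@97 #6:3@96] asks=[#1:10@102]
After op 9 [order #9] limit_buy(price=99, qty=10): fills=none; bids=[#8:8@101 #5:3@99 #9:10@99 #7:9@97 #6:3@96] asks=[#1:10@102]

Answer: BIDS (highest first):
  #8: 8@101
  #5: 3@99
  #9: 10@99
  #7: 9@97
  #6: 3@96
ASKS (lowest first):
  #1: 10@102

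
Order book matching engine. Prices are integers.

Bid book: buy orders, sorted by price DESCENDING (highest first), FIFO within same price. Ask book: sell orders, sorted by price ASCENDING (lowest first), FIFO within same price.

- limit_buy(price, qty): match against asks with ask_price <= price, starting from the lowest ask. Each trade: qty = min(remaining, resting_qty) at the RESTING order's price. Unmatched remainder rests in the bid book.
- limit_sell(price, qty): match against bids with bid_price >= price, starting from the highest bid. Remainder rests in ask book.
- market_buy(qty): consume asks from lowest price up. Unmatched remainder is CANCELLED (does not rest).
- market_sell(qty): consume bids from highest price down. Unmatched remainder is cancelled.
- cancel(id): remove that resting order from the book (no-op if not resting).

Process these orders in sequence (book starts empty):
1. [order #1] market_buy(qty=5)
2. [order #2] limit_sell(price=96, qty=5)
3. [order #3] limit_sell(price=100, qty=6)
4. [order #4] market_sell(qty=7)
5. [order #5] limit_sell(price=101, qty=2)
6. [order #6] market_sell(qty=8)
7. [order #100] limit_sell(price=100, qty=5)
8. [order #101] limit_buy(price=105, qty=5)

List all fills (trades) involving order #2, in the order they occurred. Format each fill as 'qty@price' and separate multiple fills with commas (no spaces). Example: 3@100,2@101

After op 1 [order #1] market_buy(qty=5): fills=none; bids=[-] asks=[-]
After op 2 [order #2] limit_sell(price=96, qty=5): fills=none; bids=[-] asks=[#2:5@96]
After op 3 [order #3] limit_sell(price=100, qty=6): fills=none; bids=[-] asks=[#2:5@96 #3:6@100]
After op 4 [order #4] market_sell(qty=7): fills=none; bids=[-] asks=[#2:5@96 #3:6@100]
After op 5 [order #5] limit_sell(price=101, qty=2): fills=none; bids=[-] asks=[#2:5@96 #3:6@100 #5:2@101]
After op 6 [order #6] market_sell(qty=8): fills=none; bids=[-] asks=[#2:5@96 #3:6@100 #5:2@101]
After op 7 [order #100] limit_sell(price=100, qty=5): fills=none; bids=[-] asks=[#2:5@96 #3:6@100 #100:5@100 #5:2@101]
After op 8 [order #101] limit_buy(price=105, qty=5): fills=#101x#2:5@96; bids=[-] asks=[#3:6@100 #100:5@100 #5:2@101]

Answer: 5@96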